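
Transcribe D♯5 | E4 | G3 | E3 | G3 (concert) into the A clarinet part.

F#5 G4 Bb3 G3 Bb3

The A clarinet sounds a minor third below written, so the written part must be a minor third above concert — transpose each note up.
D#5 to F#5
E4 to G4
G3 to Bb3
E3 to G3
G3 to Bb3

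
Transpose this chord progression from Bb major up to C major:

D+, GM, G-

Bb major up to C major is a major second; each chord root moves by that interval while the quality stays the same.
D+: root D up a major second → E, giving E+.
GM: root G up a major second → A, giving AM.
G-: root G up a major second → A, giving A-.

E+ AM A-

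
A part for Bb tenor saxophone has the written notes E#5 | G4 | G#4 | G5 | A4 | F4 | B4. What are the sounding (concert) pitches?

D#4 F3 F#3 F4 G3 Eb3 A3

Written C4 on the Bb tenor saxophone sounds as Bb2, a major ninth lower; apply that shift to every note.
E#5 -> D#4
G4 -> F3
G#4 -> F#3
G5 -> F4
A4 -> G3
F4 -> Eb3
B4 -> A3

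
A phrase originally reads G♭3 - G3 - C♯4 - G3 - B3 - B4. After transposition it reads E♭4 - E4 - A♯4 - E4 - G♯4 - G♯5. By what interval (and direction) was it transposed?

up a major sixth

From Gb3 to Eb4 is 6 letter names — a sixth of some quality.
Gb3 to Eb4 is 9 semitones, which makes it a major sixth; the second version is higher, so the direction is up.
Checking another pair — B4 → G#5 — gives the same interval.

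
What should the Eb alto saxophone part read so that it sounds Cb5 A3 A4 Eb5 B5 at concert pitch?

Ab5 F#4 F#5 C6 G#6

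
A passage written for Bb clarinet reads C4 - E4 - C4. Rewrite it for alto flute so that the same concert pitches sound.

Eb4 G4 Eb4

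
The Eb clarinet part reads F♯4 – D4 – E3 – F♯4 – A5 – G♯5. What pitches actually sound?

Written C4 on the Eb clarinet sounds as Eb4, a minor third higher; apply that shift to every note.
F#4 becomes A4
D4 becomes F4
E3 becomes G3
F#4 becomes A4
A5 becomes C6
G#5 becomes B5

A4 F4 G3 A4 C6 B5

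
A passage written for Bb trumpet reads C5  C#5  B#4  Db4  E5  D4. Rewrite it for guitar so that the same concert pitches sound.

Bb5 B5 A#5 Cb5 D6 C5

First find concert pitch: the Bb trumpet sounds a major second below written, so C5 C#5 B#4 Db4 E5 D4 sounds Bb4 B4 A#4 Cb4 D5 C4.
Then write for guitar: it sounds a perfect octave below written, so the part must be a perfect octave above concert.
Bb4 → Bb5
B4 → B5
A#4 → A#5
Cb4 → Cb5
D5 → D6
C4 → C5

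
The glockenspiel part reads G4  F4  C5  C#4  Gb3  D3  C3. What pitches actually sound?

The glockenspiel sounds a perfect fifteenth above written, so transpose each written note up a perfect fifteenth.
G4 becomes G6
F4 becomes F6
C5 becomes C7
C#4 becomes C#6
Gb3 becomes Gb5
D3 becomes D5
C3 becomes C5

G6 F6 C7 C#6 Gb5 D5 C5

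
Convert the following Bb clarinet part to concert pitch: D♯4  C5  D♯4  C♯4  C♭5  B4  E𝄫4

Written C4 on the Bb clarinet sounds as Bb3, a major second lower; apply that shift to every note.
D#4 to C#4
C5 to Bb4
D#4 to C#4
C#4 to B3
Cb5 to Bbb4
B4 to A4
Ebb4 to Dbb4

C#4 Bb4 C#4 B3 Bbb4 A4 Dbb4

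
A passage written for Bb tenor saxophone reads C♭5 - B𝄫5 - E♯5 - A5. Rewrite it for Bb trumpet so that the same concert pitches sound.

Cb4 Bbb4 E#4 A4

First find concert pitch: the Bb tenor saxophone sounds a major ninth below written, so C♭5 B𝄫5 E♯5 A5 sounds Bbb3 Abb4 D#4 G4.
Then write for Bb trumpet: it sounds a major second below written, so the part must be a major second above concert.
Bbb3 → Cb4
Abb4 → Bbb4
D#4 → E#4
G4 → A4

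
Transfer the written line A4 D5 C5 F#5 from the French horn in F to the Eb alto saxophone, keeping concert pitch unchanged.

B4 E5 D5 G#5

First find concert pitch: the French horn in F sounds a perfect fifth below written, so A4 D5 C5 F#5 sounds D4 G4 F4 B4.
Then write for Eb alto saxophone: it sounds a major sixth below written, so the part must be a major sixth above concert.
D4 → B4
G4 → E5
F4 → D5
B4 → G#5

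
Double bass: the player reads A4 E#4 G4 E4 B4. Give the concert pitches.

A3 E#3 G3 E3 B3

Written C4 on the double bass sounds as C3, a perfect octave lower; apply that shift to every note.
A4 becomes A3
E#4 becomes E#3
G4 becomes G3
E4 becomes E3
B4 becomes B3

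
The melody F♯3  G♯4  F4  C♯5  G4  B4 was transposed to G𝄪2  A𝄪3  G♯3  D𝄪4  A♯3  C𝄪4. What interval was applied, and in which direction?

down a diminished seventh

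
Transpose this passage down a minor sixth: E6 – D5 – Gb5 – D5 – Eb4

E6 down a minor sixth is G#5.
A minor sixth down from D5 gives F#4.
Gb5 down a minor sixth is Bb4.
D5 down a minor sixth is F#4.
Eb4: a sixth down reaches G, and 8 semitones makes it G3.

G#5 F#4 Bb4 F#4 G3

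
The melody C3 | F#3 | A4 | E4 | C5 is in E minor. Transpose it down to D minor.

Bb2 E3 G4 D4 Bb4

E minor to D minor down is a major second, so every note moves down by that interval.
C3 → Bb2
F#3 → E3
A4 → G4
E4 → D4
C5 → Bb4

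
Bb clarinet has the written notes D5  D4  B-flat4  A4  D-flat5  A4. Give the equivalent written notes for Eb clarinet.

A4 A3 F4 E4 Ab4 E4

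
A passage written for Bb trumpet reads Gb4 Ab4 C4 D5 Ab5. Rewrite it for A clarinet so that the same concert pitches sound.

First find concert pitch: the Bb trumpet sounds a major second below written, so Gb4 Ab4 C4 D5 Ab5 sounds Fb4 Gb4 Bb3 C5 Gb5.
Then write for A clarinet: it sounds a minor third below written, so the part must be a minor third above concert.
Fb4 → Abb4
Gb4 → Bbb4
Bb3 → Db4
C5 → Eb5
Gb5 → Bbb5

Abb4 Bbb4 Db4 Eb5 Bbb5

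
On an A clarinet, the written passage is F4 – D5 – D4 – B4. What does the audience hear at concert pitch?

D4 B4 B3 G#4

The A clarinet sounds a minor third below written, so transpose each written note down a minor third.
F4 gives D4
D5 gives B4
D4 gives B3
B4 gives G#4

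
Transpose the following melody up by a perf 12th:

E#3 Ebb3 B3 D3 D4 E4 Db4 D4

A perfect twelfth up from E#3 gives B#4.
Ebb3 up a perfect twelfth is Bbb4.
B3 up a perfect twelfth is F#5.
D3 up a perfect twelfth is A4.
A perfect twelfth up from D4 gives A5.
A perfect twelfth up from E4 gives B5.
Db4 up a perfect twelfth is Ab5.
A perfect twelfth up from D4 gives A5.

B#4 Bbb4 F#5 A4 A5 B5 Ab5 A5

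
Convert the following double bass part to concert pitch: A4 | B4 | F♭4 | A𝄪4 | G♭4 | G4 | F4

The double bass sounds a perfect octave below written, so transpose each written note down a perfect octave.
A4 gives A3
B4 gives B3
Fb4 gives Fb3
A##4 gives A##3
Gb4 gives Gb3
G4 gives G3
F4 gives F3

A3 B3 Fb3 A##3 Gb3 G3 F3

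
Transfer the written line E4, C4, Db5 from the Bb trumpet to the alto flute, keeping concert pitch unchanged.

G4 Eb4 Fb5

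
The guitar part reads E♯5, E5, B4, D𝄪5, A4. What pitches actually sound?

The guitar sounds a perfect octave below written, so transpose each written note down a perfect octave.
E#5 becomes E#4
E5 becomes E4
B4 becomes B3
D##5 becomes D##4
A4 becomes A3

E#4 E4 B3 D##4 A3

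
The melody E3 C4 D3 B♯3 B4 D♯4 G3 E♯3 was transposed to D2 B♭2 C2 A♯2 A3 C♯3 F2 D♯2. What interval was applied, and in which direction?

down a major ninth

Take the first pair: E3 → D2. E to D spans 9 letter names, so the interval is some kind of ninth.
D2 to E3 is 14 semitones, which makes it a major ninth; the second version is lower, so the direction is down.
Checking another pair — E#3 → D#2 — gives the same interval.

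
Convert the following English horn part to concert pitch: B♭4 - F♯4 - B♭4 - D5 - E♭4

Eb4 B3 Eb4 G4 Ab3

Written C4 on the English horn sounds as F3, a perfect fifth lower; apply that shift to every note.
Bb4 → Eb4
F#4 → B3
Bb4 → Eb4
D5 → G4
Eb4 → Ab3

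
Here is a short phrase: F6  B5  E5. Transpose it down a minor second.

E6 A#5 D#5

F6 down a minor second is E6.
B5 down a minor second is A#5.
E5 down a minor second is D#5.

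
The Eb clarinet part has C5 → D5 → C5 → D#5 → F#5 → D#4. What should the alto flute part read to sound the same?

Ab5 Bb5 Ab5 B5 D6 B4

First find concert pitch: the Eb clarinet sounds a minor third above written, so C5 D5 C5 D#5 F#5 D#4 sounds Eb5 F5 Eb5 F#5 A5 F#4.
Then write for alto flute: it sounds a perfect fourth below written, so the part must be a perfect fourth above concert.
Eb5 → Ab5
F5 → Bb5
Eb5 → Ab5
F#5 → B5
A5 → D6
F#4 → B4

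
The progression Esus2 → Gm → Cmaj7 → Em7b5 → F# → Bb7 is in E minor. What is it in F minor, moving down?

E minor down to F minor is a major seventh; each chord root moves by that interval while the quality stays the same.
Esus2: root E down a major seventh → F, giving Fsus2.
Gm: root G down a major seventh → Ab, giving Abm.
Cmaj7: root C down a major seventh → Db, giving Dbmaj7.
Em7b5: root E down a major seventh → F, giving Fm7b5.
F#: root F# down a major seventh → G, giving G.
Bb7: root Bb down a major seventh → Cb, giving Cb7.

Fsus2 Abm Dbmaj7 Fm7b5 G Cb7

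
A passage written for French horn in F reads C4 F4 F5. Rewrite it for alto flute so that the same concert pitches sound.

Bb3 Eb4 Eb5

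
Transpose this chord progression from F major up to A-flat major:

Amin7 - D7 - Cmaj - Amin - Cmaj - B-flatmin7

Cmin7 F7 Ebmaj Cmin Ebmaj Dbmin7

F major up to A-flat major is a minor third; each chord root moves by that interval while the quality stays the same.
Amin7: root A up a minor third → C, giving Cmin7.
D7: root D up a minor third → F, giving F7.
Cmaj: root C up a minor third → Eb, giving Ebmaj.
Amin: root A up a minor third → C, giving Cmin.
Cmaj: root C up a minor third → Eb, giving Ebmaj.
B-flatmin7: root B-flat up a minor third → Db, giving Dbmin7.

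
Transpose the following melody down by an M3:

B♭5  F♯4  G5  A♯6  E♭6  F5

Gb5 D4 Eb5 F#6 Cb6 Db5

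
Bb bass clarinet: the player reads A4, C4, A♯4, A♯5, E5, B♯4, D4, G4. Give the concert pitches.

G3 Bb2 G#3 G#4 D4 A#3 C3 F3

Written C4 on the Bb bass clarinet sounds as Bb2, a major ninth lower; apply that shift to every note.
A4 becomes G3
C4 becomes Bb2
A#4 becomes G#3
A#5 becomes G#4
E5 becomes D4
B#4 becomes A#3
D4 becomes C3
G4 becomes F3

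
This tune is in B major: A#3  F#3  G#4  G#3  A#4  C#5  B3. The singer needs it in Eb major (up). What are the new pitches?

D4 Bb3 C5 C4 D5 F5 Eb4

From B up to Eb is a diminished fourth; apply that to each pitch.
A#3 to D4
F#3 to Bb3
G#4 to C5
G#3 to C4
A#4 to D5
C#5 to F5
B3 to Eb4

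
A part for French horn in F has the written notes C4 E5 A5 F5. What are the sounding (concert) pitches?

F3 A4 D5 Bb4

The French horn in F sounds a perfect fifth below written, so transpose each written note down a perfect fifth.
C4 gives F3
E5 gives A4
A5 gives D5
F5 gives Bb4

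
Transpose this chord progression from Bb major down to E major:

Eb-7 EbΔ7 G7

A-7 AΔ7 C#7

Bb major down to E major is a diminished fifth; each chord root moves by that interval while the quality stays the same.
Eb-7: root Eb down a diminished fifth → A, giving A-7.
EbΔ7: root Eb down a diminished fifth → A, giving AΔ7.
G7: root G down a diminished fifth → C#, giving C#7.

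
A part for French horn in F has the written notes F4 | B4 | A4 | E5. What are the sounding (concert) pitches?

Bb3 E4 D4 A4

The French horn in F sounds a perfect fifth below written, so transpose each written note down a perfect fifth.
F4 gives Bb3
B4 gives E4
A4 gives D4
E5 gives A4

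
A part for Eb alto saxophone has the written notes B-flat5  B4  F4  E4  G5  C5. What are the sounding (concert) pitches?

The Eb alto saxophone sounds a major sixth below written, so transpose each written note down a major sixth.
Bb5 becomes Db5
B4 becomes D4
F4 becomes Ab3
E4 becomes G3
G5 becomes Bb4
C5 becomes Eb4

Db5 D4 Ab3 G3 Bb4 Eb4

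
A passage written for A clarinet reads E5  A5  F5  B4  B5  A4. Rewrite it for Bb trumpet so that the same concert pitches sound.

First find concert pitch: the A clarinet sounds a minor third below written, so E5 A5 F5 B4 B5 A4 sounds C#5 F#5 D5 G#4 G#5 F#4.
Then write for Bb trumpet: it sounds a major second below written, so the part must be a major second above concert.
C#5 → D#5
F#5 → G#5
D5 → E5
G#4 → A#4
G#5 → A#5
F#4 → G#4

D#5 G#5 E5 A#4 A#5 G#4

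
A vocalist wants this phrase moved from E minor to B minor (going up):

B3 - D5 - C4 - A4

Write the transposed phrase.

E minor to B minor up is a perfect fifth, so every note moves up by that interval.
B3 to F#4
D5 to A5
C4 to G4
A4 to E5

F#4 A5 G4 E5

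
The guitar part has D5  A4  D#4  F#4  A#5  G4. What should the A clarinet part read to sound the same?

F4 C4 F#3 A3 C#5 Bb3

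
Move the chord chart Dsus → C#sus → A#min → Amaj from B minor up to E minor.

B minor up to E minor is a perfect fourth; each chord root moves by that interval while the quality stays the same.
Dsus: root D up a perfect fourth → G, giving Gsus.
C#sus: root C# up a perfect fourth → F#, giving F#sus.
A#min: root A# up a perfect fourth → D#, giving D#min.
Amaj: root A up a perfect fourth → D, giving Dmaj.

Gsus F#sus D#min Dmaj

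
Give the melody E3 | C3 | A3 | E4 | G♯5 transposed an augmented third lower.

E3 → Cb3
C3 → Abb2
A3 → Fb3
E4 → Cb4
G#5 → Eb5

Cb3 Abb2 Fb3 Cb4 Eb5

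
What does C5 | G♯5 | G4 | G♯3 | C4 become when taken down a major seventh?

Db4 A4 Ab3 A2 Db3

C5 down a major seventh is Db4.
G#5: a seventh down reaches A, and 11 semitones makes it A4.
A major seventh down from G4 gives Ab3.
A major seventh down from G#3 gives A2.
A major seventh down from C4 gives Db3.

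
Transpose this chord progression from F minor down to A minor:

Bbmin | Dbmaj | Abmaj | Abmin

Dmin Fmaj Cmaj Cmin

F minor down to A minor is a minor sixth; each chord root moves by that interval while the quality stays the same.
Bbmin: root Bb down a minor sixth → D, giving Dmin.
Dbmaj: root Db down a minor sixth → F, giving Fmaj.
Abmaj: root Ab down a minor sixth → C, giving Cmaj.
Abmin: root Ab down a minor sixth → C, giving Cmin.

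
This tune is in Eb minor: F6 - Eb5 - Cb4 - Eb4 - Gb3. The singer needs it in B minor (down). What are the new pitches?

C#6 B4 G3 B3 D3

From Eb down to B is a diminished fourth; apply that to each pitch.
F6 gives C#6
Eb5 gives B4
Cb4 gives G3
Eb4 gives B3
Gb3 gives D3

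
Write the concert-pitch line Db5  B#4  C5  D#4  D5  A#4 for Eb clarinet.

Bb4 G##4 A4 B#3 B4 F##4

Written C4 sounds as Eb4 on the Eb clarinet, so concert pitches are written a minor third down.
Db5 gives Bb4
B#4 gives G##4
C5 gives A4
D#4 gives B#3
D5 gives B4
A#4 gives F##4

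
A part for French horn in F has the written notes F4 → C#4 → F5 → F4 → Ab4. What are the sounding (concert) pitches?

Bb3 F#3 Bb4 Bb3 Db4

The French horn in F sounds a perfect fifth below written, so transpose each written note down a perfect fifth.
F4 gives Bb3
C#4 gives F#3
F5 gives Bb4
F4 gives Bb3
Ab4 gives Db4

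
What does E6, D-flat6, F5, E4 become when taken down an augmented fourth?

E6 -> Bb5
Db6 -> Abb5
F5 -> Cb5
E4 -> Bb3

Bb5 Abb5 Cb5 Bb3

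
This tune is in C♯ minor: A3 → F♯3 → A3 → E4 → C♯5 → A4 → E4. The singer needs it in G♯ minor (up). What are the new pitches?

C♯ minor to G♯ minor up is a perfect fifth, so every note moves up by that interval.
A3 to E4
F#3 to C#4
A3 to E4
E4 to B4
C#5 to G#5
A4 to E5
E4 to B4

E4 C#4 E4 B4 G#5 E5 B4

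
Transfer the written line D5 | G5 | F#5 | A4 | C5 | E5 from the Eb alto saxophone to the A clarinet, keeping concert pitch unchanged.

Ab4 Db5 C5 Eb4 Gb4 Bb4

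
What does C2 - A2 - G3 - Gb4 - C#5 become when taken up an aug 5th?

G#2 E#3 D#4 D5 G##5

C2: a fifth up reaches G, and 8 semitones makes it G#2.
An augmented fifth up from A2 gives E#3.
An augmented fifth up from G3 gives D#4.
An augmented fifth up from Gb4 gives D5.
C#5 up an augmented fifth is G##5.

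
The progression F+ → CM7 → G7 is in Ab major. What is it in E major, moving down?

C#+ G#M7 D#7

Ab major down to E major is a diminished fourth; each chord root moves by that interval while the quality stays the same.
F+: root F down a diminished fourth → C#, giving C#+.
CM7: root C down a diminished fourth → G#, giving G#M7.
G7: root G down a diminished fourth → D#, giving D#7.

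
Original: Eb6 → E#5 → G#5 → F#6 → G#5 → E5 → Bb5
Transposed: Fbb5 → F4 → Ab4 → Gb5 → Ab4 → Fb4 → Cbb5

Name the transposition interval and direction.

down an augmented seventh

Take the first pair: Eb6 → Fbb5. E to F spans 7 letter names, so the interval is some kind of seventh.
Fbb5 to Eb6 is 12 semitones, which makes it an augmented seventh; the second version is lower, so the direction is down.
Checking another pair — Bb5 → Cbb5 — gives the same interval.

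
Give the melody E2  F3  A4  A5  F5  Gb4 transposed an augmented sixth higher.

E2: a sixth up reaches C, and 10 semitones makes it C##3.
An augmented sixth up from F3 gives D#4.
A4 up an augmented sixth is F##5.
An augmented sixth up from A5 gives F##6.
F5: a sixth up reaches D, and 10 semitones makes it D#6.
Gb4: a sixth up reaches E, and 10 semitones makes it E5.

C##3 D#4 F##5 F##6 D#6 E5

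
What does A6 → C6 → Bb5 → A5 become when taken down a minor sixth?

C#6 E5 D5 C#5

A6: a sixth down reaches C, and 8 semitones makes it C#6.
A minor sixth down from C6 gives E5.
A minor sixth down from Bb5 gives D5.
A5: a sixth down reaches C, and 8 semitones makes it C#5.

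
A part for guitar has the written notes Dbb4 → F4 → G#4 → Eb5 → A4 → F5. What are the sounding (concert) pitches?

Dbb3 F3 G#3 Eb4 A3 F4

Written C4 on the guitar sounds as C3, a perfect octave lower; apply that shift to every note.
Dbb4 becomes Dbb3
F4 becomes F3
G#4 becomes G#3
Eb5 becomes Eb4
A4 becomes A3
F5 becomes F4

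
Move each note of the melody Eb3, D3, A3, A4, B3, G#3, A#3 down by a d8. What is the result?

A diminished octave down from Eb3 gives E2.
D3 down a diminished octave is D#2.
A3 down a diminished octave is A#2.
A diminished octave down from A4 gives A#3.
B3: an octave down reaches B, and 11 semitones makes it B#2.
G#3: an octave down reaches G, and 11 semitones makes it G##2.
A#3: an octave down reaches A, and 11 semitones makes it A##2.

E2 D#2 A#2 A#3 B#2 G##2 A##2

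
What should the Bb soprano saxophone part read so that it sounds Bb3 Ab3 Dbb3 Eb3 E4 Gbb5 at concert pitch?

Written C4 sounds as Bb3 on the Bb soprano saxophone, so concert pitches are written a major second up.
Bb3 becomes C4
Ab3 becomes Bb3
Dbb3 becomes Ebb3
Eb3 becomes F3
E4 becomes F#4
Gbb5 becomes Abb5

C4 Bb3 Ebb3 F3 F#4 Abb5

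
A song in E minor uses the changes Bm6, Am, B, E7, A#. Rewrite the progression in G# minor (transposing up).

D#m6 C#m D# G#7 C##

E minor up to G# minor is a major third; each chord root moves by that interval while the quality stays the same.
Bm6: root B up a major third → D#, giving D#m6.
Am: root A up a major third → C#, giving C#m.
B: root B up a major third → D#, giving D#.
E7: root E up a major third → G#, giving G#7.
A#: root A# up a major third → C##, giving C##.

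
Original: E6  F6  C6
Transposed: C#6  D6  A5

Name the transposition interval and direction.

From E6 to C#6 is 3 letter names — a third of some quality.
C#6 to E6 is 3 semitones, which makes it a minor third; the second version is lower, so the direction is down.
Checking another pair — C6 → A5 — gives the same interval.

down a minor third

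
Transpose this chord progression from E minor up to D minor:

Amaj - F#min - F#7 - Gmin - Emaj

Gmaj Emin E7 Fmin Dmaj

E minor up to D minor is a minor seventh; each chord root moves by that interval while the quality stays the same.
Amaj: root A up a minor seventh → G, giving Gmaj.
F#min: root F# up a minor seventh → E, giving Emin.
F#7: root F# up a minor seventh → E, giving E7.
Gmin: root G up a minor seventh → F, giving Fmin.
Emaj: root E up a minor seventh → D, giving Dmaj.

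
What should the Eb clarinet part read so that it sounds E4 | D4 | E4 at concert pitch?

The Eb clarinet sounds a minor third above written, so the written part must be a minor third below concert — transpose each note down.
E4 gives C#4
D4 gives B3
E4 gives C#4

C#4 B3 C#4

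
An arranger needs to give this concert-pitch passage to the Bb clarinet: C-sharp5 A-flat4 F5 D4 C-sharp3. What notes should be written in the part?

Written C4 sounds as Bb3 on the Bb clarinet, so concert pitches are written a major second up.
C#5 -> D#5
Ab4 -> Bb4
F5 -> G5
D4 -> E4
C#3 -> D#3

D#5 Bb4 G5 E4 D#3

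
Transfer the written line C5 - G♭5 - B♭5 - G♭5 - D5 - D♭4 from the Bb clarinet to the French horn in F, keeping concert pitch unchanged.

F5 Cb6 Eb6 Cb6 G5 Gb4

First find concert pitch: the Bb clarinet sounds a major second below written, so C5 G♭5 B♭5 G♭5 D5 D♭4 sounds Bb4 Fb5 Ab5 Fb5 C5 Cb4.
Then write for French horn in F: it sounds a perfect fifth below written, so the part must be a perfect fifth above concert.
Bb4 → F5
Fb5 → Cb6
Ab5 → Eb6
Fb5 → Cb6
C5 → G5
Cb4 → Gb4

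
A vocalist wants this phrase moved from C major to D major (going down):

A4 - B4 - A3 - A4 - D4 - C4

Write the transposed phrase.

B3 C#4 B2 B3 E3 D3

C major to D major down is a minor seventh, so every note moves down by that interval.
A4 becomes B3
B4 becomes C#4
A3 becomes B2
A4 becomes B3
D4 becomes E3
C4 becomes D3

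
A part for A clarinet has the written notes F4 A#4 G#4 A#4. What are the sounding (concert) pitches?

D4 F##4 E#4 F##4

The A clarinet sounds a minor third below written, so transpose each written note down a minor third.
F4 becomes D4
A#4 becomes F##4
G#4 becomes E#4
A#4 becomes F##4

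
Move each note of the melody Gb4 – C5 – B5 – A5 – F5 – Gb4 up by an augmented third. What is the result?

Gb4: a third up reaches B, and 5 semitones makes it B4.
An augmented third up from C5 gives E#5.
B5 up an augmented third is D##6.
An augmented third up from A5 gives C##6.
An augmented third up from F5 gives A#5.
An augmented third up from Gb4 gives B4.

B4 E#5 D##6 C##6 A#5 B4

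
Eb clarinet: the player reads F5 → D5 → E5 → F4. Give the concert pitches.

Written C4 on the Eb clarinet sounds as Eb4, a minor third higher; apply that shift to every note.
F5 to Ab5
D5 to F5
E5 to G5
F4 to Ab4

Ab5 F5 G5 Ab4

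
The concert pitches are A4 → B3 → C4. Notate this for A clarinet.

C5 D4 Eb4

The A clarinet sounds a minor third below written, so the written part must be a minor third above concert — transpose each note up.
A4 gives C5
B3 gives D4
C4 gives Eb4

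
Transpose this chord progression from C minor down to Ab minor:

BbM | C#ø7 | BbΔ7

GbM Aø7 GbΔ7

C minor down to Ab minor is a major third; each chord root moves by that interval while the quality stays the same.
BbM: root Bb down a major third → Gb, giving GbM.
C#ø7: root C# down a major third → A, giving Aø7.
BbΔ7: root Bb down a major third → Gb, giving GbΔ7.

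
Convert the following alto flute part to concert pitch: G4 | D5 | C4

D4 A4 G3

Written C4 on the alto flute sounds as G3, a perfect fourth lower; apply that shift to every note.
G4 becomes D4
D5 becomes A4
C4 becomes G3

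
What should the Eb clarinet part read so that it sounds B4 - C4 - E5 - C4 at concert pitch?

G#4 A3 C#5 A3

Written C4 sounds as Eb4 on the Eb clarinet, so concert pitches are written a minor third down.
B4 becomes G#4
C4 becomes A3
E5 becomes C#5
C4 becomes A3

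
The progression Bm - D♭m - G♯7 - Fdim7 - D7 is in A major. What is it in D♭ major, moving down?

A major down to D♭ major is an augmented fifth; each chord root moves by that interval while the quality stays the same.
Bm: root B down an augmented fifth → Eb, giving Ebm.
D♭m: root D♭ down an augmented fifth → Gbb, giving Gbbm.
G♯7: root G♯ down an augmented fifth → C, giving C7.
Fdim7: root F down an augmented fifth → Bbb, giving Bbbdim7.
D7: root D down an augmented fifth → Gb, giving Gb7.

Ebm Gbbm C7 Bbbdim7 Gb7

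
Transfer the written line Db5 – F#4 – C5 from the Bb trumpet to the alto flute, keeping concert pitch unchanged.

First find concert pitch: the Bb trumpet sounds a major second below written, so Db5 F#4 C5 sounds Cb5 E4 Bb4.
Then write for alto flute: it sounds a perfect fourth below written, so the part must be a perfect fourth above concert.
Cb5 → Fb5
E4 → A4
Bb4 → Eb5

Fb5 A4 Eb5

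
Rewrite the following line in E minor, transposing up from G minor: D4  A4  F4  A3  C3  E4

G minor to E minor up is a major sixth, so every note moves up by that interval.
D4 becomes B4
A4 becomes F#5
F4 becomes D5
A3 becomes F#4
C3 becomes A3
E4 becomes C#5

B4 F#5 D5 F#4 A3 C#5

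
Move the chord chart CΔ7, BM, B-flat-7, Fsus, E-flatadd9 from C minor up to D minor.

C minor up to D minor is a major second; each chord root moves by that interval while the quality stays the same.
CΔ7: root C up a major second → D, giving DΔ7.
BM: root B up a major second → C#, giving C#M.
B-flat-7: root B-flat up a major second → C, giving C-7.
Fsus: root F up a major second → G, giving Gsus.
E-flatadd9: root E-flat up a major second → F, giving Fadd9.

DΔ7 C#M C-7 Gsus Fadd9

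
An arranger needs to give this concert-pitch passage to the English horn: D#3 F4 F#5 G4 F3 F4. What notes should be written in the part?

A#3 C5 C#6 D5 C4 C5

The English horn sounds a perfect fifth below written, so the written part must be a perfect fifth above concert — transpose each note up.
D#3 → A#3
F4 → C5
F#5 → C#6
G4 → D5
F3 → C4
F4 → C5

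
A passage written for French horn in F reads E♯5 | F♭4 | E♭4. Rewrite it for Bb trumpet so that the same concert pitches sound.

B#4 Cb4 Bb3

First find concert pitch: the French horn in F sounds a perfect fifth below written, so E♯5 F♭4 E♭4 sounds A#4 Bbb3 Ab3.
Then write for Bb trumpet: it sounds a major second below written, so the part must be a major second above concert.
A#4 → B#4
Bbb3 → Cb4
Ab3 → Bb3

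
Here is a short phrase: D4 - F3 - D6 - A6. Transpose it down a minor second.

C#4 E3 C#6 G#6

D4: a second down reaches C, and 1 semitone makes it C#4.
F3 down a minor second is E3.
A minor second down from D6 gives C#6.
A minor second down from A6 gives G#6.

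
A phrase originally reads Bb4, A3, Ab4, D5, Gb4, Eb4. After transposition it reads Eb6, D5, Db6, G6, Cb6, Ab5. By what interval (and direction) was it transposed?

Take the first pair: Bb4 → Eb6. B to E spans 11 letter names, so the interval is some kind of eleventh.
Bb4 to Eb6 is 17 semitones, which makes it a perfect eleventh; the second version is higher, so the direction is up.
Checking another pair — Eb4 → Ab5 — gives the same interval.

up a perfect eleventh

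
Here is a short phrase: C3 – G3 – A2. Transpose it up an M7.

B3 F#4 G#3

C3 gives B3
G3 gives F#4
A2 gives G#3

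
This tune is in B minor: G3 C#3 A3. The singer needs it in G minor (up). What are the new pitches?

Eb4 A3 F4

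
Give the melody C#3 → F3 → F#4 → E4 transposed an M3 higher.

E#3 A3 A#4 G#4

C#3 becomes E#3
F3 becomes A3
F#4 becomes A#4
E4 becomes G#4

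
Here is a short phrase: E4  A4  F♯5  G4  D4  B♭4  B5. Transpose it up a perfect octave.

E5 A5 F#6 G5 D5 Bb5 B6

A perfect octave up from E4 gives E5.
A perfect octave up from A4 gives A5.
F#5: an octave up reaches F, and 12 semitones makes it F#6.
G4 up a perfect octave is G5.
D4 up a perfect octave is D5.
Bb4: an octave up reaches B, and 12 semitones makes it Bb5.
A perfect octave up from B5 gives B6.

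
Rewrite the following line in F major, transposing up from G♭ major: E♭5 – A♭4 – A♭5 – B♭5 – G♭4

From G♭ up to F is a major seventh; apply that to each pitch.
Eb5 → D6
Ab4 → G5
Ab5 → G6
Bb5 → A6
Gb4 → F5

D6 G5 G6 A6 F5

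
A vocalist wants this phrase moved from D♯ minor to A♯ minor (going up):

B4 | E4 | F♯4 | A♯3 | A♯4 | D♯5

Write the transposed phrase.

F#5 B4 C#5 E#4 E#5 A#5

D♯ minor to A♯ minor up is a perfect fifth, so every note moves up by that interval.
B4 gives F#5
E4 gives B4
F#4 gives C#5
A#3 gives E#4
A#4 gives E#5
D#5 gives A#5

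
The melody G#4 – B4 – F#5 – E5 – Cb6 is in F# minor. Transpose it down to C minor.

D4 F4 C5 Bb4 Gbb5

From F# down to C is an augmented fourth; apply that to each pitch.
G#4 → D4
B4 → F4
F#5 → C5
E5 → Bb4
Cb6 → Gbb5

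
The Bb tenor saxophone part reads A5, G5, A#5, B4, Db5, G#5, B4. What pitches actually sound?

G4 F4 G#4 A3 Cb4 F#4 A3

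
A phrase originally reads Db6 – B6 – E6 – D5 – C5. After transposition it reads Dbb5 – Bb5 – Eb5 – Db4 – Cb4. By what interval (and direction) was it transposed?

down an augmented octave

From Db6 to Dbb5 is 8 letter names — an octave of some quality.
Dbb5 to Db6 is 13 semitones, which makes it an augmented octave; the second version is lower, so the direction is down.
Checking another pair — C5 → Cb4 — gives the same interval.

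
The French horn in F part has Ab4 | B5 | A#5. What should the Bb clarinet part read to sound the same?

Eb4 F#5 E#5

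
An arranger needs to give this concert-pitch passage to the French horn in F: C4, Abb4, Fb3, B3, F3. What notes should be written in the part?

G4 Ebb5 Cb4 F#4 C4

The French horn in F sounds a perfect fifth below written, so the written part must be a perfect fifth above concert — transpose each note up.
C4 → G4
Abb4 → Ebb5
Fb3 → Cb4
B3 → F#4
F3 → C4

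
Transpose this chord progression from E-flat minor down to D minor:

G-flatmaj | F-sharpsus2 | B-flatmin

E-flat minor down to D minor is a minor second; each chord root moves by that interval while the quality stays the same.
G-flatmaj: root G-flat down a minor second → F, giving Fmaj.
F-sharpsus2: root F-sharp down a minor second → E#, giving E#sus2.
B-flatmin: root B-flat down a minor second → A, giving Amin.

Fmaj E#sus2 Amin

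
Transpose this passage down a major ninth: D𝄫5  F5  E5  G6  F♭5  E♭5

Cbb4 Eb4 D4 F5 Ebb4 Db4

Dbb5 -> Cbb4
F5 -> Eb4
E5 -> D4
G6 -> F5
Fb5 -> Ebb4
Eb5 -> Db4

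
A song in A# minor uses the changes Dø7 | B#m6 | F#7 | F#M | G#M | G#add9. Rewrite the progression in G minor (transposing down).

A# minor down to G minor is an augmented second; each chord root moves by that interval while the quality stays the same.
Dø7: root D down an augmented second → Cb, giving Cbø7.
B#m6: root B# down an augmented second → A, giving Am6.
F#7: root F# down an augmented second → Eb, giving Eb7.
F#M: root F# down an augmented second → Eb, giving EbM.
G#M: root G# down an augmented second → F, giving FM.
G#add9: root G# down an augmented second → F, giving Fadd9.

Cbø7 Am6 Eb7 EbM FM Fadd9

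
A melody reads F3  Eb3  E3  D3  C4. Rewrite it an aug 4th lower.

Cb3 Bbb2 Bb2 Ab2 Gb3

F3: a fourth down reaches C, and 6 semitones makes it Cb3.
Eb3: a fourth down reaches B, and 6 semitones makes it Bbb2.
E3 down an augmented fourth is Bb2.
D3: a fourth down reaches A, and 6 semitones makes it Ab2.
C4: a fourth down reaches G, and 6 semitones makes it Gb3.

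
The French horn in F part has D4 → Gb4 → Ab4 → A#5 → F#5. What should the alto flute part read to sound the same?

First find concert pitch: the French horn in F sounds a perfect fifth below written, so D4 Gb4 Ab4 A#5 F#5 sounds G3 Cb4 Db4 D#5 B4.
Then write for alto flute: it sounds a perfect fourth below written, so the part must be a perfect fourth above concert.
G3 → C4
Cb4 → Fb4
Db4 → Gb4
D#5 → G#5
B4 → E5

C4 Fb4 Gb4 G#5 E5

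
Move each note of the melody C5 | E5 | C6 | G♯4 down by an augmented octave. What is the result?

Cb4 Eb4 Cb5 G3

C5: an octave down reaches C, and 13 semitones makes it Cb4.
E5: an octave down reaches E, and 13 semitones makes it Eb4.
C6 down an augmented octave is Cb5.
G#4: an octave down reaches G, and 13 semitones makes it G3.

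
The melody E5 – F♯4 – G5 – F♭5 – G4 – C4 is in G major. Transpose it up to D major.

B5 C#5 D6 Cb6 D5 G4

From G up to D is a perfect fifth; apply that to each pitch.
E5 to B5
F#4 to C#5
G5 to D6
Fb5 to Cb6
G4 to D5
C4 to G4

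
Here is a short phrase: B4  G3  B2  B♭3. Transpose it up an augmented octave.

B4 → B#5
G3 → G#4
B2 → B#3
Bb3 → B4

B#5 G#4 B#3 B4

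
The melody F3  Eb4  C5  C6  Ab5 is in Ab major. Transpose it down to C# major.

A#2 G#3 E#4 E#5 C#5

From Ab down to C# is a diminished sixth; apply that to each pitch.
F3 to A#2
Eb4 to G#3
C5 to E#4
C6 to E#5
Ab5 to C#5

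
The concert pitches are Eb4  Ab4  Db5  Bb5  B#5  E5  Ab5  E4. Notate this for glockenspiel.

Eb2 Ab2 Db3 Bb3 B#3 E3 Ab3 E2

The glockenspiel sounds a perfect fifteenth above written, so the written part must be a perfect fifteenth below concert — transpose each note down.
Eb4 → Eb2
Ab4 → Ab2
Db5 → Db3
Bb5 → Bb3
B#5 → B#3
E5 → E3
Ab5 → Ab3
E4 → E2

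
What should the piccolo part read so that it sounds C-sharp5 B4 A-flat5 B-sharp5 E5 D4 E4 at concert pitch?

C#4 B3 Ab4 B#4 E4 D3 E3

Written C4 sounds as C5 on the piccolo, so concert pitches are written a perfect octave down.
C#5 to C#4
B4 to B3
Ab5 to Ab4
B#5 to B#4
E5 to E4
D4 to D3
E4 to E3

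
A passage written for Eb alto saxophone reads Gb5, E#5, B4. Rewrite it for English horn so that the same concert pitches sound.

First find concert pitch: the Eb alto saxophone sounds a major sixth below written, so Gb5 E#5 B4 sounds Bbb4 G#4 D4.
Then write for English horn: it sounds a perfect fifth below written, so the part must be a perfect fifth above concert.
Bbb4 → Fb5
G#4 → D#5
D4 → A4

Fb5 D#5 A4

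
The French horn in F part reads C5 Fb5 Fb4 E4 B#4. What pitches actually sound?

F4 Bbb4 Bbb3 A3 E#4

Written C4 on the French horn in F sounds as F3, a perfect fifth lower; apply that shift to every note.
C5 becomes F4
Fb5 becomes Bbb4
Fb4 becomes Bbb3
E4 becomes A3
B#4 becomes E#4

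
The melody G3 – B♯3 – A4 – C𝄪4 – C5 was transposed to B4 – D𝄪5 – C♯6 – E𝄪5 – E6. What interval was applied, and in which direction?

up a major tenth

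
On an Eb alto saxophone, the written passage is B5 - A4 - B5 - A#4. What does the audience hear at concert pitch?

D5 C4 D5 C#4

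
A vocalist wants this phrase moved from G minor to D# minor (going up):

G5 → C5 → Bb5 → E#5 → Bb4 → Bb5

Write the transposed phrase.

From G up to D# is an augmented fifth; apply that to each pitch.
G5 -> D#6
C5 -> G#5
Bb5 -> F#6
E#5 -> B##5
Bb4 -> F#5
Bb5 -> F#6

D#6 G#5 F#6 B##5 F#5 F#6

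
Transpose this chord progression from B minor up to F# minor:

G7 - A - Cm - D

B minor up to F# minor is a perfect fifth; each chord root moves by that interval while the quality stays the same.
G7: root G up a perfect fifth → D, giving D7.
A: root A up a perfect fifth → E, giving E.
Cm: root C up a perfect fifth → G, giving Gm.
D: root D up a perfect fifth → A, giving A.

D7 E Gm A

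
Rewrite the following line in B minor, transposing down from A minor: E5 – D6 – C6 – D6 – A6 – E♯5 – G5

F#4 E5 D5 E5 B5 F##4 A4

From A down to B is a minor seventh; apply that to each pitch.
E5 -> F#4
D6 -> E5
C6 -> D5
D6 -> E5
A6 -> B5
E#5 -> F##4
G5 -> A4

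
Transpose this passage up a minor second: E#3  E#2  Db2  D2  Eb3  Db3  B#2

F#3 F#2 Ebb2 Eb2 Fb3 Ebb3 C#3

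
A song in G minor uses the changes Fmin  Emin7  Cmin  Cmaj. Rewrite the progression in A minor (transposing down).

G minor down to A minor is a minor seventh; each chord root moves by that interval while the quality stays the same.
Fmin: root F down a minor seventh → G, giving Gmin.
Emin7: root E down a minor seventh → F#, giving F#min7.
Cmin: root C down a minor seventh → D, giving Dmin.
Cmaj: root C down a minor seventh → D, giving Dmaj.

Gmin F#min7 Dmin Dmaj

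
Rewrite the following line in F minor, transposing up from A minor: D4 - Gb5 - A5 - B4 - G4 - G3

Bb4 Ebb6 F6 G5 Eb5 Eb4

A minor to F minor up is a minor sixth, so every note moves up by that interval.
D4 gives Bb4
Gb5 gives Ebb6
A5 gives F6
B4 gives G5
G4 gives Eb5
G3 gives Eb4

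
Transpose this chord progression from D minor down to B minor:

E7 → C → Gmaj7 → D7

C#7 A Emaj7 B7

D minor down to B minor is a minor third; each chord root moves by that interval while the quality stays the same.
E7: root E down a minor third → C#, giving C#7.
C: root C down a minor third → A, giving A.
Gmaj7: root G down a minor third → E, giving Emaj7.
D7: root D down a minor third → B, giving B7.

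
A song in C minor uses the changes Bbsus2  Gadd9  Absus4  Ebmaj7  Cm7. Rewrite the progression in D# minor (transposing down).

C#sus2 A#add9 Bsus4 F#maj7 D#m7

C minor down to D# minor is a diminished seventh; each chord root moves by that interval while the quality stays the same.
Bbsus2: root Bb down a diminished seventh → C#, giving C#sus2.
Gadd9: root G down a diminished seventh → A#, giving A#add9.
Absus4: root Ab down a diminished seventh → B, giving Bsus4.
Ebmaj7: root Eb down a diminished seventh → F#, giving F#maj7.
Cm7: root C down a diminished seventh → D#, giving D#m7.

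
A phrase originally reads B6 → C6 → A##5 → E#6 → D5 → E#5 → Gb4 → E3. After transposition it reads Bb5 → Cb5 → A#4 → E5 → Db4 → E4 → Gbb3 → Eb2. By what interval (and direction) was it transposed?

down an augmented octave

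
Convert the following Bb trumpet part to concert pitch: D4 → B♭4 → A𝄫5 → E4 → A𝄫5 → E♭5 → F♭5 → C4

Written C4 on the Bb trumpet sounds as Bb3, a major second lower; apply that shift to every note.
D4 gives C4
Bb4 gives Ab4
Abb5 gives Gbb5
E4 gives D4
Abb5 gives Gbb5
Eb5 gives Db5
Fb5 gives Ebb5
C4 gives Bb3

C4 Ab4 Gbb5 D4 Gbb5 Db5 Ebb5 Bb3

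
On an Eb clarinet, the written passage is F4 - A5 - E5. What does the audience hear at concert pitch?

Ab4 C6 G5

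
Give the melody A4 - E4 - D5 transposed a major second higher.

B4 F#4 E5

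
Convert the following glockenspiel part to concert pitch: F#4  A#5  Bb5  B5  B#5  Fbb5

F#6 A#7 Bb7 B7 B#7 Fbb7

The glockenspiel sounds a perfect fifteenth above written, so transpose each written note up a perfect fifteenth.
F#4 -> F#6
A#5 -> A#7
Bb5 -> Bb7
B5 -> B7
B#5 -> B#7
Fbb5 -> Fbb7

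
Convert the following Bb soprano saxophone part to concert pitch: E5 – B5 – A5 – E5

The Bb soprano saxophone sounds a major second below written, so transpose each written note down a major second.
E5 to D5
B5 to A5
A5 to G5
E5 to D5

D5 A5 G5 D5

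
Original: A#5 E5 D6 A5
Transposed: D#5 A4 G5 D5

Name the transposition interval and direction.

down a perfect fifth

Take the first pair: A#5 → D#5. A to D spans 5 letter names, so the interval is some kind of fifth.
D#5 to A#5 is 7 semitones, which makes it a perfect fifth; the second version is lower, so the direction is down.
Checking another pair — A5 → D5 — gives the same interval.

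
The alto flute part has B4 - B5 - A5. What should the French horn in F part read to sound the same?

First find concert pitch: the alto flute sounds a perfect fourth below written, so B4 B5 A5 sounds F#4 F#5 E5.
Then write for French horn in F: it sounds a perfect fifth below written, so the part must be a perfect fifth above concert.
F#4 → C#5
F#5 → C#6
E5 → B5

C#5 C#6 B5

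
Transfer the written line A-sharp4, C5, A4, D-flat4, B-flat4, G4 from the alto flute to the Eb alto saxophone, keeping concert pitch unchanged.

C##5 E5 C#5 F4 D5 B4

First find concert pitch: the alto flute sounds a perfect fourth below written, so A-sharp4 C5 A4 D-flat4 B-flat4 G4 sounds E#4 G4 E4 Ab3 F4 D4.
Then write for Eb alto saxophone: it sounds a major sixth below written, so the part must be a major sixth above concert.
E#4 → C##5
G4 → E5
E4 → C#5
Ab3 → F4
F4 → D5
D4 → B4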